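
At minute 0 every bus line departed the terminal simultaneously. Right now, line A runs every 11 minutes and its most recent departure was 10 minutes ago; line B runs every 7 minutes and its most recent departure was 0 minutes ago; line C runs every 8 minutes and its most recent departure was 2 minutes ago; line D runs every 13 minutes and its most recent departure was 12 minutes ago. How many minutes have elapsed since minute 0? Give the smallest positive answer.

714

From t ≡ 10 (mod 11) write t = 10 + 11s. Substituting into t ≡ 0 (mod 7) gives 11s ≡ 4 (mod 7), and since 4⁻¹ ≡ 2 (mod 7), s ≡ 1. Hence t ≡ 10 + 11·1 = 21 (mod 77).
From t ≡ 21 (mod 77) write t = 21 + 77s. Substituting into t ≡ 2 (mod 8) gives 77s ≡ 5 (mod 8), and since 5⁻¹ ≡ 5 (mod 8), s ≡ 1. Hence t ≡ 21 + 77·1 = 98 (mod 616).
From t ≡ 98 (mod 616) write t = 98 + 616s. Substituting into t ≡ 12 (mod 13) gives 616s ≡ 5 (mod 13), and since 5⁻¹ ≡ 8 (mod 13), s ≡ 1. Hence t ≡ 98 + 616·1 = 714 (mod 8008).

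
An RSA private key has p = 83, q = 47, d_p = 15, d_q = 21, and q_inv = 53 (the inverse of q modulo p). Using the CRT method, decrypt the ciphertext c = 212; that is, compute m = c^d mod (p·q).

m₁ = c^(d_p) mod p: c ≡ 46 (mod 83), and 46^15 mod 83 = 58.
m₂ = c^(d_q) mod q: c ≡ 24 (mod 47), and 24^21 mod 47 = 4.
h = q_inv·(m₁ − m₂) mod p = 53·(58 − 4) mod 83 = 40.
m = m₂ + h·q = 4 + 40·47 = 1884.

1884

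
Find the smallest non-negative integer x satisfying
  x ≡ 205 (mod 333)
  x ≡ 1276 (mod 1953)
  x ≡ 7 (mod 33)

307897

Combine the congruences pairwise.
gcd(333, 1953) = 9 and 9 | (1276 − 205), so the pair is consistent; merging gives x ≡ 18853 (mod 72261), where 72261 = lcm(333, 1953).
gcd(72261, 33) = 3 and 3 | (7 − 18853), so the pair is consistent; merging gives x ≡ 307897 (mod 794871), where 794871 = lcm(72261, 33).
The solution is unique modulo lcm(333, 1953, 33) = 794871.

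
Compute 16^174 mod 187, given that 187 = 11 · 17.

86

Mod 11: 16 ≡ 5; by Fermat, exponent reduces to 174 mod 10 = 4; 5^4 ≡ 9 (mod 11).
Mod 17: 16 ≡ 16; by Fermat, exponent reduces to 174 mod 16 = 14; 16^14 ≡ 1 (mod 17).
Combine by CRT: x ≡ 9 (mod 11), x ≡ 1 (mod 17) ⇒ x ≡ 86 (mod 187).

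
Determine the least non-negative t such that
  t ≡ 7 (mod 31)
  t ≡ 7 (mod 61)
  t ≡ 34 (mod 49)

11353

Combine the congruences pairwise.
From t ≡ 7 (mod 31) write t = 7 + 31s. Substituting into t ≡ 7 (mod 61) gives 31s ≡ 0 (mod 61), and since 31⁻¹ ≡ 2 (mod 61), s ≡ 0. Hence t ≡ 7 + 31·0 = 7 (mod 1891).
From t ≡ 7 (mod 1891) write t = 7 + 1891s. Substituting into t ≡ 34 (mod 49) gives 1891s ≡ 27 (mod 49), and since 29⁻¹ ≡ 22 (mod 49), s ≡ 6. Hence t ≡ 7 + 1891·6 = 11353 (mod 92659).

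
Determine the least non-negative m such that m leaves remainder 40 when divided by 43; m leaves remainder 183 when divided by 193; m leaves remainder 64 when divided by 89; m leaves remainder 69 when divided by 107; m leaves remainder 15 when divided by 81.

3705044343

Combine the congruences pairwise.
From m ≡ 40 (mod 43) write m = 40 + 43t. Substituting into m ≡ 183 (mod 193) gives 43t ≡ 143 (mod 193), and since 43⁻¹ ≡ 9 (mod 193), t ≡ 129. Hence m ≡ 40 + 43·129 = 5587 (mod 8299).
From m ≡ 5587 (mod 8299) write m = 5587 + 8299t. Substituting into m ≡ 64 (mod 89) gives 8299t ≡ 84 (mod 89), and since 22⁻¹ ≡ 85 (mod 89), t ≡ 20. Hence m ≡ 5587 + 8299·20 = 171567 (mod 738611).
From m ≡ 171567 (mod 738611) write m = 171567 + 738611t. Substituting into m ≡ 69 (mod 107) gives 738611t ≡ 23 (mod 107), and since 97⁻¹ ≡ 32 (mod 107), t ≡ 94. Hence m ≡ 171567 + 738611·94 = 69601001 (mod 79031377).
From m ≡ 69601001 (mod 79031377) write m = 69601001 + 79031377t. Substituting into m ≡ 15 (mod 81) gives 79031377t ≡ 46 (mod 81), and since 1⁻¹ ≡ 1 (mod 81), t ≡ 46. Hence m ≡ 69601001 + 79031377·46 = 3705044343 (mod 6401541537).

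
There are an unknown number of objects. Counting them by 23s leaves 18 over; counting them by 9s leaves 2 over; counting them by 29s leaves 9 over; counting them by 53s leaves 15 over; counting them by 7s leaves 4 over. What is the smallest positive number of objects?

848810

Combine the congruences pairwise.
From N ≡ 18 (mod 23) write N = 18 + 23t. Substituting into N ≡ 2 (mod 9) gives 23t ≡ 2 (mod 9), and since 5⁻¹ ≡ 2 (mod 9), t ≡ 4. Hence N ≡ 18 + 23·4 = 110 (mod 207).
From N ≡ 110 (mod 207) write N = 110 + 207t. Substituting into N ≡ 9 (mod 29) gives 207t ≡ 15 (mod 29), and since 4⁻¹ ≡ 22 (mod 29), t ≡ 11. Hence N ≡ 110 + 207·11 = 2387 (mod 6003).
From N ≡ 2387 (mod 6003) write N = 2387 + 6003t. Substituting into N ≡ 15 (mod 53) gives 6003t ≡ 13 (mod 53), and since 14⁻¹ ≡ 19 (mod 53), t ≡ 35. Hence N ≡ 2387 + 6003·35 = 212492 (mod 318159).
From N ≡ 212492 (mod 318159) write N = 212492 + 318159t. Substituting into N ≡ 4 (mod 7) gives 318159t ≡ 4 (mod 7), and since 2⁻¹ ≡ 4 (mod 7), t ≡ 2. Hence N ≡ 212492 + 318159·2 = 848810 (mod 2227113).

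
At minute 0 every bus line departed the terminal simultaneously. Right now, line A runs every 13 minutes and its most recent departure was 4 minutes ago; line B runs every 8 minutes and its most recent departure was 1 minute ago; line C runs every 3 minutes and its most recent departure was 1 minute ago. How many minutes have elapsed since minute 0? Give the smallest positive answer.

121

The moduli are pairwise coprime; N = 13·8·3 = 312.
N/13 = 24; 24 ≡ 11 (mod 13); 11·6 ≡ 1, so inverse 6.
N/8 = 39; 39 ≡ 7 (mod 8); 7·7 ≡ 1, so inverse 7.
N/3 = 104; 104 ≡ 2 (mod 3); 2·2 ≡ 1, so inverse 2.
t ≡ 4·24·6 + 1·39·7 + 1·104·2 = 1057.
1057 mod 312 = 121.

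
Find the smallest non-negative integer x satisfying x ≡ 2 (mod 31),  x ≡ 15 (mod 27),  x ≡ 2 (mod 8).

1986

From x ≡ 2 (mod 31) write x = 2 + 31t. Substituting into x ≡ 15 (mod 27) gives 31t ≡ 13 (mod 27), and since 4⁻¹ ≡ 7 (mod 27), t ≡ 10. Hence x ≡ 2 + 31·10 = 312 (mod 837).
From x ≡ 312 (mod 837) write x = 312 + 837t. Substituting into x ≡ 2 (mod 8) gives 837t ≡ 2 (mod 8), and since 5⁻¹ ≡ 5 (mod 8), t ≡ 2. Hence x ≡ 312 + 837·2 = 1986 (mod 6696).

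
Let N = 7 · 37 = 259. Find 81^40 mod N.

Mod 7: 81 ≡ 4; by Fermat, exponent reduces to 40 mod 6 = 4; 4^4 ≡ 4 (mod 7).
Mod 37: 81 ≡ 7; by Fermat, exponent reduces to 40 mod 36 = 4; 7^4 ≡ 33 (mod 37).
Combine by CRT: x ≡ 4 (mod 7), x ≡ 33 (mod 37) ⇒ x ≡ 144 (mod 259).

144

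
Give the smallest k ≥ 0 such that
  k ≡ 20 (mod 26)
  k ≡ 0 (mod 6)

72

gcd(26, 6) = 2 and 2 | (0 − 20), so the pair is consistent; merging gives k ≡ 72 (mod 78), where 78 = lcm(26, 6).
The solution is unique modulo lcm(26, 6) = 78.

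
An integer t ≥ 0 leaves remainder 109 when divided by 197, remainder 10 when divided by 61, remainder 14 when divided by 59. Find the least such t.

The moduli are pairwise coprime; N = 197·61·59 = 709003.
N/197 = 3599; 3599 ≡ 53 (mod 197); 53·171 ≡ 1, so inverse 171.
N/61 = 11623; 11623 ≡ 33 (mod 61); 33·37 ≡ 1, so inverse 37.
N/59 = 12017; 12017 ≡ 40 (mod 59); 40·31 ≡ 1, so inverse 31.
t ≡ 109·3599·171 + 10·11623·37 + 14·12017·31 = 76597649.
76597649 mod 709003 = 25325.

25325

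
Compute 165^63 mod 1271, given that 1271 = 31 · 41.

Mod 31: 165 ≡ 10; by Fermat, exponent reduces to 63 mod 30 = 3; 10^3 ≡ 8 (mod 31).
Mod 41: 165 ≡ 1; by Fermat, exponent reduces to 63 mod 40 = 23; 1^23 ≡ 1 (mod 41).
Combine by CRT: x ≡ 8 (mod 31), x ≡ 1 (mod 41) ⇒ x ≡ 411 (mod 1271).

411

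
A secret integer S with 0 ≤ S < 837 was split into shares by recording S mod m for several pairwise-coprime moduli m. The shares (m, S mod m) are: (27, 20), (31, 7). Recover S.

317

From S ≡ 20 (mod 27) write S = 20 + 27t. Substituting into S ≡ 7 (mod 31) gives 27t ≡ 18 (mod 31), and since 27⁻¹ ≡ 23 (mod 31), t ≡ 11. Hence S ≡ 20 + 27·11 = 317 (mod 837).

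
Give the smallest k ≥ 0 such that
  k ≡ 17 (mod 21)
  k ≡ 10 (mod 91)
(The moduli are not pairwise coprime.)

101

gcd(21, 91) = 7 and 7 | (10 − 17), so the pair is consistent; merging gives k ≡ 101 (mod 273), where 273 = lcm(21, 91).
The solution is unique modulo lcm(21, 91) = 273.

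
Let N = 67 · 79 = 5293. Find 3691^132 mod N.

Mod 67: 3691 ≡ 6; since 66 | 132, by Fermat 6^132 ≡ 1 (mod 67).
Mod 79: 3691 ≡ 57; by Fermat, exponent reduces to 132 mod 78 = 54; 57^54 ≡ 10 (mod 79).
Combine by CRT: x ≡ 1 (mod 67), x ≡ 10 (mod 79) ⇒ x ≡ 1274 (mod 5293).

1274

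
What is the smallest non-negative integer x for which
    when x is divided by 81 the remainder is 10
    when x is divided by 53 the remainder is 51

3655

From x ≡ 10 (mod 81) write x = 10 + 81t. Substituting into x ≡ 51 (mod 53) gives 81t ≡ 41 (mod 53), and since 28⁻¹ ≡ 36 (mod 53), t ≡ 45. Hence x ≡ 10 + 81·45 = 3655 (mod 4293).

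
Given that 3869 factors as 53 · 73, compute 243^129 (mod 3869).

995

Mod 53: 243 ≡ 31; by Fermat, exponent reduces to 129 mod 52 = 25; 31^25 ≡ 41 (mod 53).
Mod 73: 243 ≡ 24; by Fermat, exponent reduces to 129 mod 72 = 57; 24^57 ≡ 46 (mod 73).
Combine by CRT: x ≡ 41 (mod 53), x ≡ 46 (mod 73) ⇒ x ≡ 995 (mod 3869).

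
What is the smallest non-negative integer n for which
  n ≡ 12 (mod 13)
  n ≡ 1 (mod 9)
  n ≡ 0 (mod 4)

Combine the congruences pairwise.
From n ≡ 12 (mod 13) write n = 12 + 13t. Substituting into n ≡ 1 (mod 9) gives 13t ≡ 7 (mod 9), and since 4⁻¹ ≡ 7 (mod 9), t ≡ 4. Hence n ≡ 12 + 13·4 = 64 (mod 117).
From n ≡ 64 (mod 117) write n = 64 + 117t. Substituting into n ≡ 0 (mod 4) gives 117t ≡ 0 (mod 4), and since 1⁻¹ ≡ 1 (mod 4), t ≡ 0. Hence n ≡ 64 + 117·0 = 64 (mod 468).

64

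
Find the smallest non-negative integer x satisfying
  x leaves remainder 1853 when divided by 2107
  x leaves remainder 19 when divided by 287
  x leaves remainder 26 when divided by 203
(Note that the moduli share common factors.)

246265

gcd(2107, 287) = 7 and 7 | (19 − 1853), so the pair is consistent; merging gives x ≡ 73491 (mod 86387), where 86387 = lcm(2107, 287).
gcd(86387, 203) = 7 and 7 | (26 − 73491), so the pair is consistent; merging gives x ≡ 246265 (mod 2505223), where 2505223 = lcm(86387, 203).
The solution is unique modulo lcm(2107, 287, 203) = 2505223.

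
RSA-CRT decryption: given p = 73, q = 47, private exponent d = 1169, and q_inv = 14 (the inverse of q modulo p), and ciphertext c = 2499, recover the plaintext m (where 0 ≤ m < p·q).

1672

d_p = d mod (p−1) = 1169 mod 72 = 17; d_q = d mod (q−1) = 19.
m₁ = c^(d_p) mod p: c ≡ 17 (mod 73), and 17^17 mod 73 = 66.
m₂ = c^(d_q) mod q: c ≡ 8 (mod 47), and 8^19 mod 47 = 27.
h = q_inv·(m₁ − m₂) mod p = 14·(66 − 27) mod 73 = 35.
m = m₂ + h·q = 27 + 35·47 = 1672.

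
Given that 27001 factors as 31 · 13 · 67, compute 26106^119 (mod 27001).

17492

Mod 31: 26106 ≡ 4; by Fermat, exponent reduces to 119 mod 30 = 29; 4^29 ≡ 8 (mod 31).
Mod 13: 26106 ≡ 2; by Fermat, exponent reduces to 119 mod 12 = 11; 2^11 ≡ 7 (mod 13).
Mod 67: 26106 ≡ 43; by Fermat, exponent reduces to 119 mod 66 = 53; 43^53 ≡ 5 (mod 67).
Combine by CRT: x ≡ 8 (mod 31), x ≡ 7 (mod 13), x ≡ 5 (mod 67) ⇒ x ≡ 17492 (mod 27001).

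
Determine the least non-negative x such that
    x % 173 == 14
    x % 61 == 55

360

From x ≡ 14 (mod 173) write x = 14 + 173t. Substituting into x ≡ 55 (mod 61) gives 173t ≡ 41 (mod 61), and since 51⁻¹ ≡ 6 (mod 61), t ≡ 2. Hence x ≡ 14 + 173·2 = 360 (mod 10553).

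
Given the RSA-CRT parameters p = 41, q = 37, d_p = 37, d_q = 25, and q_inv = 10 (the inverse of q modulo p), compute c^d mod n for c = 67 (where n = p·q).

m₁ = c^(d_p) mod p: c ≡ 26 (mod 41), and 26^37 mod 41 = 22.
m₂ = c^(d_q) mod q: c ≡ 30 (mod 37), and 30^25 mod 37 = 3.
h = q_inv·(m₁ − m₂) mod p = 10·(22 − 3) mod 41 = 26.
m = m₂ + h·q = 3 + 26·37 = 965.

965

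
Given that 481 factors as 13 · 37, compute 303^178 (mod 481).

Mod 13: 303 ≡ 4; by Fermat, exponent reduces to 178 mod 12 = 10; 4^10 ≡ 9 (mod 13).
Mod 37: 303 ≡ 7; by Fermat, exponent reduces to 178 mod 36 = 34; 7^34 ≡ 34 (mod 37).
Combine by CRT: x ≡ 9 (mod 13), x ≡ 34 (mod 37) ⇒ x ≡ 256 (mod 481).

256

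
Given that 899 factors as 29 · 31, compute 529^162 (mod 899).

Mod 29: 529 ≡ 7; by Fermat, exponent reduces to 162 mod 28 = 22; 7^22 ≡ 7 (mod 29).
Mod 31: 529 ≡ 2; by Fermat, exponent reduces to 162 mod 30 = 12; 2^12 ≡ 4 (mod 31).
Combine by CRT: x ≡ 7 (mod 29), x ≡ 4 (mod 31) ⇒ x ≡ 500 (mod 899).

500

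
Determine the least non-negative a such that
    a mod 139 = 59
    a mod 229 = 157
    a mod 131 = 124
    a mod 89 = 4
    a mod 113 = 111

Combine the congruences pairwise.
From a ≡ 59 (mod 139) write a = 59 + 139t. Substituting into a ≡ 157 (mod 229) gives 139t ≡ 98 (mod 229), and since 139⁻¹ ≡ 201 (mod 229), t ≡ 4. Hence a ≡ 59 + 139·4 = 615 (mod 31831).
From a ≡ 615 (mod 31831) write a = 615 + 31831t. Substituting into a ≡ 124 (mod 131) gives 31831t ≡ 33 (mod 131), and since 129⁻¹ ≡ 65 (mod 131), t ≡ 49. Hence a ≡ 615 + 31831·49 = 1560334 (mod 4169861).
From a ≡ 1560334 (mod 4169861) write a = 1560334 + 4169861t. Substituting into a ≡ 4 (mod 89) gives 4169861t ≡ 18 (mod 89), and since 33⁻¹ ≡ 27 (mod 89), t ≡ 41. Hence a ≡ 1560334 + 4169861·41 = 172524635 (mod 371117629).
From a ≡ 172524635 (mod 371117629) write a = 172524635 + 371117629t. Substituting into a ≡ 111 (mod 113) gives 371117629t ≡ 34 (mod 113), and since 91⁻¹ ≡ 77 (mod 113), t ≡ 19. Hence a ≡ 172524635 + 371117629·19 = 7223759586 (mod 41936292077).

7223759586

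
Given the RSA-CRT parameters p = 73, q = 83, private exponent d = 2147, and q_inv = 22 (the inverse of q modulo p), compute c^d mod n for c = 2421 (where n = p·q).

d_p = d mod (p−1) = 2147 mod 72 = 59; d_q = d mod (q−1) = 15.
m₁ = c^(d_p) mod p: c ≡ 12 (mod 73), and 12^59 mod 73 = 25.
m₂ = c^(d_q) mod q: c ≡ 14 (mod 83), and 14^15 mod 83 = 54.
h = q_inv·(m₁ − m₂) mod p = 22·(25 − 54) mod 73 = 19.
m = m₂ + h·q = 54 + 19·83 = 1631.

1631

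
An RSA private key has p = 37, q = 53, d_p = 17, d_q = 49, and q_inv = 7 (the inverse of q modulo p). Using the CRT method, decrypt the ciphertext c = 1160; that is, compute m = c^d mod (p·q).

1497

m₁ = c^(d_p) mod p: c ≡ 13 (mod 37), and 13^17 mod 37 = 17.
m₂ = c^(d_q) mod q: c ≡ 47 (mod 53), and 47^49 mod 53 = 13.
h = q_inv·(m₁ − m₂) mod p = 7·(17 − 13) mod 37 = 28.
m = m₂ + h·q = 13 + 28·53 = 1497.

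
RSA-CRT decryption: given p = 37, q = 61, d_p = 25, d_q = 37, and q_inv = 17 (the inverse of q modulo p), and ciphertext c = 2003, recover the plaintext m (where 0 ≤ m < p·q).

m₁ = c^(d_p) mod p: c ≡ 5 (mod 37), and 5^25 mod 37 = 19.
m₂ = c^(d_q) mod q: c ≡ 51 (mod 61), and 51^37 mod 61 = 26.
h = q_inv·(m₁ − m₂) mod p = 17·(19 − 26) mod 37 = 29.
m = m₂ + h·q = 26 + 29·61 = 1795.

1795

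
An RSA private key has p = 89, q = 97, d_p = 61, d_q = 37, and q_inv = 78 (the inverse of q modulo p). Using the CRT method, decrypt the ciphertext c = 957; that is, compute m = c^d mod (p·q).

223

m₁ = c^(d_p) mod p: c ≡ 67 (mod 89), and 67^61 mod 89 = 45.
m₂ = c^(d_q) mod q: c ≡ 84 (mod 97), and 84^37 mod 97 = 29.
h = q_inv·(m₁ − m₂) mod p = 78·(45 − 29) mod 89 = 2.
m = m₂ + h·q = 29 + 2·97 = 223.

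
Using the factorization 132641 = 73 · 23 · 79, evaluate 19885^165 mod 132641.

62883

Mod 73: 19885 ≡ 29; by Fermat, exponent reduces to 165 mod 72 = 21; 29^21 ≡ 30 (mod 73).
Mod 23: 19885 ≡ 13; by Fermat, exponent reduces to 165 mod 22 = 11; 13^11 ≡ 1 (mod 23).
Mod 79: 19885 ≡ 56; by Fermat, exponent reduces to 165 mod 78 = 9; 56^9 ≡ 78 (mod 79).
Combine by CRT: x ≡ 30 (mod 73), x ≡ 1 (mod 23), x ≡ 78 (mod 79) ⇒ x ≡ 62883 (mod 132641).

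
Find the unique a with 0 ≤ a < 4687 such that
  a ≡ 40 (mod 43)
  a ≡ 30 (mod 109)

2319

Combine the congruences pairwise.
From a ≡ 40 (mod 43) write a = 40 + 43t. Substituting into a ≡ 30 (mod 109) gives 43t ≡ 99 (mod 109), and since 43⁻¹ ≡ 71 (mod 109), t ≡ 53. Hence a ≡ 40 + 43·53 = 2319 (mod 4687).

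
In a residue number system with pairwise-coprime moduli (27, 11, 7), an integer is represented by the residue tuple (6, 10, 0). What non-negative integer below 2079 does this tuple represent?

1869

From x ≡ 6 (mod 27) write x = 6 + 27t. Substituting into x ≡ 10 (mod 11) gives 27t ≡ 4 (mod 11), and since 5⁻¹ ≡ 9 (mod 11), t ≡ 3. Hence x ≡ 6 + 27·3 = 87 (mod 297).
From x ≡ 87 (mod 297) write x = 87 + 297t. Substituting into x ≡ 0 (mod 7) gives 297t ≡ 4 (mod 7), and since 3⁻¹ ≡ 5 (mod 7), t ≡ 6. Hence x ≡ 87 + 297·6 = 1869 (mod 2079).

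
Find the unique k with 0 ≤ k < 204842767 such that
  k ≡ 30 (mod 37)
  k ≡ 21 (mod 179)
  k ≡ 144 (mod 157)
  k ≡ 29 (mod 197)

From k ≡ 30 (mod 37) write k = 30 + 37t. Substituting into k ≡ 21 (mod 179) gives 37t ≡ 170 (mod 179), and since 37⁻¹ ≡ 150 (mod 179), t ≡ 82. Hence k ≡ 30 + 37·82 = 3064 (mod 6623).
From k ≡ 3064 (mod 6623) write k = 3064 + 6623t. Substituting into k ≡ 144 (mod 157) gives 6623t ≡ 63 (mod 157), and since 29⁻¹ ≡ 65 (mod 157), t ≡ 13. Hence k ≡ 3064 + 6623·13 = 89163 (mod 1039811).
From k ≡ 89163 (mod 1039811) write k = 89163 + 1039811t. Substituting into k ≡ 29 (mod 197) gives 1039811t ≡ 107 (mod 197), and since 45⁻¹ ≡ 162 (mod 197), t ≡ 195. Hence k ≡ 89163 + 1039811·195 = 202852308 (mod 204842767).

202852308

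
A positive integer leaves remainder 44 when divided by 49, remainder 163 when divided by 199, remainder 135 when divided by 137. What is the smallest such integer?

The moduli are pairwise coprime; M = 49·199·137 = 1335887.
M/49 = 27263; 27263 ≡ 19 (mod 49); 19·31 ≡ 1, so inverse 31.
M/199 = 6713; 6713 ≡ 146 (mod 199); 146·15 ≡ 1, so inverse 15.
M/137 = 9751; 9751 ≡ 24 (mod 137); 24·40 ≡ 1, so inverse 40.
n ≡ 44·27263·31 + 163·6713·15 + 135·9751·40 = 106255417.
106255417 mod 1335887 = 720344.

720344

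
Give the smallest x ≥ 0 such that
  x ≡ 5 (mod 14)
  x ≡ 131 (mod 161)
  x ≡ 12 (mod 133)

Combine the congruences pairwise.
gcd(14, 161) = 7 and 7 | (131 − 5), so the pair is consistent; merging gives x ≡ 131 (mod 322), where 322 = lcm(14, 161).
gcd(322, 133) = 7 and 7 | (12 − 131), so the pair is consistent; merging gives x ≡ 1741 (mod 6118), where 6118 = lcm(322, 133).
The solution is unique modulo lcm(14, 161, 133) = 6118.

1741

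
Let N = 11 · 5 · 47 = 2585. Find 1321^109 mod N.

1871

Mod 11: 1321 ≡ 1; by Fermat, exponent reduces to 109 mod 10 = 9; 1^9 ≡ 1 (mod 11).
Mod 5: 1321 ≡ 1; by Fermat, exponent reduces to 109 mod 4 = 1; 1^1 ≡ 1 (mod 5).
Mod 47: 1321 ≡ 5; by Fermat, exponent reduces to 109 mod 46 = 17; 5^17 ≡ 38 (mod 47).
Combine by CRT: x ≡ 1 (mod 11), x ≡ 1 (mod 5), x ≡ 38 (mod 47) ⇒ x ≡ 1871 (mod 2585).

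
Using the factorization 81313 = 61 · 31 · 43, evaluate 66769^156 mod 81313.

24336

Mod 61: 66769 ≡ 35; by Fermat, exponent reduces to 156 mod 60 = 36; 35^36 ≡ 58 (mod 61).
Mod 31: 66769 ≡ 26; by Fermat, exponent reduces to 156 mod 30 = 6; 26^6 ≡ 1 (mod 31).
Mod 43: 66769 ≡ 33; by Fermat, exponent reduces to 156 mod 42 = 30; 33^30 ≡ 41 (mod 43).
Combine by CRT: x ≡ 58 (mod 61), x ≡ 1 (mod 31), x ≡ 41 (mod 43) ⇒ x ≡ 24336 (mod 81313).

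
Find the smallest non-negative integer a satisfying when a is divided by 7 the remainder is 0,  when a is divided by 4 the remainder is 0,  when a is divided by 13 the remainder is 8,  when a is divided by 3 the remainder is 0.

840

The moduli are pairwise coprime; N = 7·4·13·3 = 1092.
N/7 = 156; 156 ≡ 2 (mod 7); 2·4 ≡ 1, so inverse 4.
N/4 = 273; 273 ≡ 1 (mod 4), inverse 1.
N/13 = 84; 84 ≡ 6 (mod 13); 6·11 ≡ 1, so inverse 11.
N/3 = 364; 364 ≡ 1 (mod 3), inverse 1.
a ≡ 0·156·4 + 0·273·1 + 8·84·11 + 0·364·1 = 7392.
7392 mod 1092 = 840.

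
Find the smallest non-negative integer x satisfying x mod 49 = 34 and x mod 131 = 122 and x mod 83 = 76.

From x ≡ 34 (mod 49) write x = 34 + 49t. Substituting into x ≡ 122 (mod 131) gives 49t ≡ 88 (mod 131), and since 49⁻¹ ≡ 123 (mod 131), t ≡ 82. Hence x ≡ 34 + 49·82 = 4052 (mod 6419).
From x ≡ 4052 (mod 6419) write x = 4052 + 6419t. Substituting into x ≡ 76 (mod 83) gives 6419t ≡ 8 (mod 83), and since 28⁻¹ ≡ 3 (mod 83), t ≡ 24. Hence x ≡ 4052 + 6419·24 = 158108 (mod 532777).

158108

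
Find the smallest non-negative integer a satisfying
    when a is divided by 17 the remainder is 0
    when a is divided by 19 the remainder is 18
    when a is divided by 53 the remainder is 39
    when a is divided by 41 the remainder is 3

614839

The moduli are pairwise coprime; N = 17·19·53·41 = 701879.
N/17 = 41287; 41287 ≡ 11 (mod 17); 11·14 ≡ 1, so inverse 14.
N/19 = 36941; 36941 ≡ 5 (mod 19); 5·4 ≡ 1, so inverse 4.
N/53 = 13243; 13243 ≡ 46 (mod 53); 46·15 ≡ 1, so inverse 15.
N/41 = 17119; 17119 ≡ 22 (mod 41); 22·28 ≡ 1, so inverse 28.
a ≡ 0·41287·14 + 18·36941·4 + 39·13243·15 + 3·17119·28 = 11844903.
11844903 mod 701879 = 614839.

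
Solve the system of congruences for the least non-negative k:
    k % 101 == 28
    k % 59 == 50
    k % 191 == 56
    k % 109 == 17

The moduli are pairwise coprime; N = 101·59·191·109 = 124060421.
N/101 = 1228321; 1228321 ≡ 60 (mod 101); 60·32 ≡ 1, so inverse 32.
N/59 = 2102719; 2102719 ≡ 18 (mod 59); 18·23 ≡ 1, so inverse 23.
N/191 = 649531; 649531 ≡ 131 (mod 191); 131·35 ≡ 1, so inverse 35.
N/109 = 1138169; 1138169 ≡ 100 (mod 109); 100·12 ≡ 1, so inverse 12.
k ≡ 28·1228321·32 + 50·2102719·23 + 56·649531·35 + 17·1138169·12 = 5023969702.
5023969702 mod 124060421 = 61552862.

61552862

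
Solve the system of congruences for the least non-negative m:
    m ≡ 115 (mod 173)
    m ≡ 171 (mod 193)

19664

Combine the congruences pairwise.
From m ≡ 115 (mod 173) write m = 115 + 173t. Substituting into m ≡ 171 (mod 193) gives 173t ≡ 56 (mod 193), and since 173⁻¹ ≡ 164 (mod 193), t ≡ 113. Hence m ≡ 115 + 173·113 = 19664 (mod 33389).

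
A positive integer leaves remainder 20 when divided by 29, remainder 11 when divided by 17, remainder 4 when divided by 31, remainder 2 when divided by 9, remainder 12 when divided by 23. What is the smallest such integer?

1980749

The moduli are pairwise coprime; M = 29·17·31·9·23 = 3163581.
M/29 = 109089; 109089 ≡ 20 (mod 29); 20·16 ≡ 1, so inverse 16.
M/17 = 186093; 186093 ≡ 11 (mod 17); 11·14 ≡ 1, so inverse 14.
M/31 = 102051; 102051 ≡ 30 (mod 31); 30·30 ≡ 1, so inverse 30.
M/9 = 351509; 351509 ≡ 5 (mod 9); 5·2 ≡ 1, so inverse 2.
M/23 = 137547; 137547 ≡ 7 (mod 23); 7·10 ≡ 1, so inverse 10.
n ≡ 20·109089·16 + 11·186093·14 + 4·102051·30 + 2·351509·2 + 12·137547·10 = 93724598.
93724598 mod 3163581 = 1980749.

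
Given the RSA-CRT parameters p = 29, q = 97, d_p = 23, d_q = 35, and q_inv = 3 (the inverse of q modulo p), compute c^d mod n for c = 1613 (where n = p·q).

1684

m₁ = c^(d_p) mod p: c ≡ 18 (mod 29), and 18^23 mod 29 = 2.
m₂ = c^(d_q) mod q: c ≡ 61 (mod 97), and 61^35 mod 97 = 35.
h = q_inv·(m₁ − m₂) mod p = 3·(2 − 35) mod 29 = 17.
m = m₂ + h·q = 35 + 17·97 = 1684.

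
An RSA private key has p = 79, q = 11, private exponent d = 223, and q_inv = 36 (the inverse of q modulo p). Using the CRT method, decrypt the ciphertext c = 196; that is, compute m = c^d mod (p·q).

575

d_p = d mod (p−1) = 223 mod 78 = 67; d_q = d mod (q−1) = 3.
m₁ = c^(d_p) mod p: c ≡ 38 (mod 79), and 38^67 mod 79 = 22.
m₂ = c^(d_q) mod q: c ≡ 9 (mod 11), and 9^3 mod 11 = 3.
h = q_inv·(m₁ − m₂) mod p = 36·(22 − 3) mod 79 = 52.
m = m₂ + h·q = 3 + 52·11 = 575.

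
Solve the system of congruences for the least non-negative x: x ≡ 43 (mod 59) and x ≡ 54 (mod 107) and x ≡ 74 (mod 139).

From x ≡ 43 (mod 59) write x = 43 + 59t. Substituting into x ≡ 54 (mod 107) gives 59t ≡ 11 (mod 107), and since 59⁻¹ ≡ 78 (mod 107), t ≡ 2. Hence x ≡ 43 + 59·2 = 161 (mod 6313).
From x ≡ 161 (mod 6313) write x = 161 + 6313t. Substituting into x ≡ 74 (mod 139) gives 6313t ≡ 52 (mod 139), and since 58⁻¹ ≡ 12 (mod 139), t ≡ 68. Hence x ≡ 161 + 6313·68 = 429445 (mod 877507).

429445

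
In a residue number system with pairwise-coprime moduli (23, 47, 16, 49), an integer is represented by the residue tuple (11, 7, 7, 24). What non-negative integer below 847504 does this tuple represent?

627175

Combine the congruences pairwise.
From x ≡ 11 (mod 23) write x = 11 + 23t. Substituting into x ≡ 7 (mod 47) gives 23t ≡ 43 (mod 47), and since 23⁻¹ ≡ 45 (mod 47), t ≡ 8. Hence x ≡ 11 + 23·8 = 195 (mod 1081).
From x ≡ 195 (mod 1081) write x = 195 + 1081t. Substituting into x ≡ 7 (mod 16) gives 1081t ≡ 4 (mod 16), and since 9⁻¹ ≡ 9 (mod 16), t ≡ 4. Hence x ≡ 195 + 1081·4 = 4519 (mod 17296).
From x ≡ 4519 (mod 17296) write x = 4519 + 17296t. Substituting into x ≡ 24 (mod 49) gives 17296t ≡ 13 (mod 49), and since 48⁻¹ ≡ 48 (mod 49), t ≡ 36. Hence x ≡ 4519 + 17296·36 = 627175 (mod 847504).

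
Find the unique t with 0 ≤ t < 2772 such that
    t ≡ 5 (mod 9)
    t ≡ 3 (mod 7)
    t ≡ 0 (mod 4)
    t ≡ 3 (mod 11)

Combine the congruences pairwise.
From t ≡ 5 (mod 9) write t = 5 + 9s. Substituting into t ≡ 3 (mod 7) gives 9s ≡ 5 (mod 7), and since 2⁻¹ ≡ 4 (mod 7), s ≡ 6. Hence t ≡ 5 + 9·6 = 59 (mod 63).
From t ≡ 59 (mod 63) write t = 59 + 63s. Substituting into t ≡ 0 (mod 4) gives 63s ≡ 1 (mod 4), and since 3⁻¹ ≡ 3 (mod 4), s ≡ 3. Hence t ≡ 59 + 63·3 = 248 (mod 252).
From t ≡ 248 (mod 252) write t = 248 + 252s. Substituting into t ≡ 3 (mod 11) gives 252s ≡ 8 (mod 11), and since 10⁻¹ ≡ 10 (mod 11), s ≡ 3. Hence t ≡ 248 + 252·3 = 1004 (mod 2772).

1004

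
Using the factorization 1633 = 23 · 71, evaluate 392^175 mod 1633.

1

Mod 23: 392 ≡ 1; by Fermat, exponent reduces to 175 mod 22 = 21; 1^21 ≡ 1 (mod 23).
Mod 71: 392 ≡ 37; by Fermat, exponent reduces to 175 mod 70 = 35; 37^35 ≡ 1 (mod 71).
Combine by CRT: x ≡ 1 (mod 23), x ≡ 1 (mod 71) ⇒ x ≡ 1 (mod 1633).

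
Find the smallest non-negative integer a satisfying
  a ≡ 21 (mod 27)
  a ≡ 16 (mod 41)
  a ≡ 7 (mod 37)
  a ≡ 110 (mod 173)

3281574

From a ≡ 21 (mod 27) write a = 21 + 27t. Substituting into a ≡ 16 (mod 41) gives 27t ≡ 36 (mod 41), and since 27⁻¹ ≡ 38 (mod 41), t ≡ 15. Hence a ≡ 21 + 27·15 = 426 (mod 1107).
From a ≡ 426 (mod 1107) write a = 426 + 1107t. Substituting into a ≡ 7 (mod 37) gives 1107t ≡ 25 (mod 37), and since 34⁻¹ ≡ 12 (mod 37), t ≡ 4. Hence a ≡ 426 + 1107·4 = 4854 (mod 40959).
From a ≡ 4854 (mod 40959) write a = 4854 + 40959t. Substituting into a ≡ 110 (mod 173) gives 40959t ≡ 100 (mod 173), and since 131⁻¹ ≡ 70 (mod 173), t ≡ 80. Hence a ≡ 4854 + 40959·80 = 3281574 (mod 7085907).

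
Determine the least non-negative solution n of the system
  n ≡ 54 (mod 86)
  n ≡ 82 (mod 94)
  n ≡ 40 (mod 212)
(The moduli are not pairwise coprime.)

296840

gcd(86, 94) = 2 and 2 | (82 − 54), so the pair is consistent; merging gives n ≡ 1774 (mod 4042), where 4042 = lcm(86, 94).
gcd(4042, 212) = 2 and 2 | (40 − 1774), so the pair is consistent; merging gives n ≡ 296840 (mod 428452), where 428452 = lcm(4042, 212).
The solution is unique modulo lcm(86, 94, 212) = 428452.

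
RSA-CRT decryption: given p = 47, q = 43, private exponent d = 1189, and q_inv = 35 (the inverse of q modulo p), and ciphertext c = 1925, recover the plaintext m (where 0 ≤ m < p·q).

1768

d_p = d mod (p−1) = 1189 mod 46 = 39; d_q = d mod (q−1) = 13.
m₁ = c^(d_p) mod p: c ≡ 45 (mod 47), and 45^39 mod 47 = 29.
m₂ = c^(d_q) mod q: c ≡ 33 (mod 43), and 33^13 mod 43 = 5.
h = q_inv·(m₁ − m₂) mod p = 35·(29 − 5) mod 47 = 41.
m = m₂ + h·q = 5 + 41·43 = 1768.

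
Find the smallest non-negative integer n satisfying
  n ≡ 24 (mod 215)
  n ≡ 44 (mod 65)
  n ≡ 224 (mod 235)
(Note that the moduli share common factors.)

28189

gcd(215, 65) = 5 and 5 | (44 − 24), so the pair is consistent; merging gives n ≡ 239 (mod 2795), where 2795 = lcm(215, 65).
gcd(2795, 235) = 5 and 5 | (224 − 239), so the pair is consistent; merging gives n ≡ 28189 (mod 131365), where 131365 = lcm(2795, 235).
The solution is unique modulo lcm(215, 65, 235) = 131365.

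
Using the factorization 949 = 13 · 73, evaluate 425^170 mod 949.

523

Mod 13: 425 ≡ 9; by Fermat, exponent reduces to 170 mod 12 = 2; 9^2 ≡ 3 (mod 13).
Mod 73: 425 ≡ 60; by Fermat, exponent reduces to 170 mod 72 = 26; 60^26 ≡ 12 (mod 73).
Combine by CRT: x ≡ 3 (mod 13), x ≡ 12 (mod 73) ⇒ x ≡ 523 (mod 949).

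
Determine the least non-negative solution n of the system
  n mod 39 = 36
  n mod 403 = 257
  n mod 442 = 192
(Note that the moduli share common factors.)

gcd(39, 403) = 13 and 13 | (257 − 36), so the pair is consistent; merging gives n ≡ 660 (mod 1209), where 1209 = lcm(39, 403).
gcd(1209, 442) = 13 and 13 | (192 − 660), so the pair is consistent; merging gives n ≡ 5496 (mod 41106), where 41106 = lcm(1209, 442).
The solution is unique modulo lcm(39, 403, 442) = 41106.

5496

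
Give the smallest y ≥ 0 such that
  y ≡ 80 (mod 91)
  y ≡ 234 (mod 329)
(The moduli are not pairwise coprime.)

2537

Combine the congruences pairwise.
gcd(91, 329) = 7 and 7 | (234 − 80), so the pair is consistent; merging gives y ≡ 2537 (mod 4277), where 4277 = lcm(91, 329).
The solution is unique modulo lcm(91, 329) = 4277.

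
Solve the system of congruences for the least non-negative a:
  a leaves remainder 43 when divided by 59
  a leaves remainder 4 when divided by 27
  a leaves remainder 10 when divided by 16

22522

The moduli are pairwise coprime; N = 59·27·16 = 25488.
N/59 = 432; 432 ≡ 19 (mod 59); 19·28 ≡ 1, so inverse 28.
N/27 = 944; 944 ≡ 26 (mod 27); 26·26 ≡ 1, so inverse 26.
N/16 = 1593; 1593 ≡ 9 (mod 16); 9·9 ≡ 1, so inverse 9.
a ≡ 43·432·28 + 4·944·26 + 10·1593·9 = 761674.
761674 mod 25488 = 22522.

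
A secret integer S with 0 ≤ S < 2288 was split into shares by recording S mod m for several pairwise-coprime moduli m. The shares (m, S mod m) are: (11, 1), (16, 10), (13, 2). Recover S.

Combine the congruences pairwise.
From S ≡ 1 (mod 11) write S = 1 + 11t. Substituting into S ≡ 10 (mod 16) gives 11t ≡ 9 (mod 16), and since 11⁻¹ ≡ 3 (mod 16), t ≡ 11. Hence S ≡ 1 + 11·11 = 122 (mod 176).
From S ≡ 122 (mod 176) write S = 122 + 176t. Substituting into S ≡ 2 (mod 13) gives 176t ≡ 10 (mod 13), and since 7⁻¹ ≡ 2 (mod 13), t ≡ 7. Hence S ≡ 122 + 176·7 = 1354 (mod 2288).

1354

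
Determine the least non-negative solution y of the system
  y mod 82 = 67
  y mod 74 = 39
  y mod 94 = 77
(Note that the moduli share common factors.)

89283

gcd(82, 74) = 2 and 2 | (39 − 67), so the pair is consistent; merging gives y ≡ 1297 (mod 3034), where 3034 = lcm(82, 74).
gcd(3034, 94) = 2 and 2 | (77 − 1297), so the pair is consistent; merging gives y ≡ 89283 (mod 142598), where 142598 = lcm(3034, 94).
The solution is unique modulo lcm(82, 74, 94) = 142598.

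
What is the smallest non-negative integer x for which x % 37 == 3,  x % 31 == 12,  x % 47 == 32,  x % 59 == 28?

1087988

The moduli are pairwise coprime; N = 37·31·47·59 = 3180631.
N/37 = 85963; 85963 ≡ 12 (mod 37); 12·34 ≡ 1, so inverse 34.
N/31 = 102601; 102601 ≡ 22 (mod 31); 22·24 ≡ 1, so inverse 24.
N/47 = 67673; 67673 ≡ 40 (mod 47); 40·20 ≡ 1, so inverse 20.
N/59 = 53909; 53909 ≡ 42 (mod 59); 42·52 ≡ 1, so inverse 52.
x ≡ 3·85963·34 + 12·102601·24 + 32·67673·20 + 28·53909·52 = 160119538.
160119538 mod 3180631 = 1087988.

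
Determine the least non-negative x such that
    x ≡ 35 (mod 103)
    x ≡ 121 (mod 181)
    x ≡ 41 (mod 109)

The moduli are pairwise coprime; N = 103·181·109 = 2032087.
N/103 = 19729; 19729 ≡ 56 (mod 103); 56·46 ≡ 1, so inverse 46.
N/181 = 11227; 11227 ≡ 5 (mod 181); 5·145 ≡ 1, so inverse 145.
N/109 = 18643; 18643 ≡ 4 (mod 109); 4·82 ≡ 1, so inverse 82.
x ≡ 35·19729·46 + 121·11227·145 + 41·18643·82 = 291419171.
291419171 mod 2032087 = 830730.

830730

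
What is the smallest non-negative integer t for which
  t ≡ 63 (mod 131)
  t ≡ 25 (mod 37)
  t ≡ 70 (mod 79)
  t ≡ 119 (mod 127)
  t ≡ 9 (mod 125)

From t ≡ 63 (mod 131) write t = 63 + 131s. Substituting into t ≡ 25 (mod 37) gives 131s ≡ 36 (mod 37), and since 20⁻¹ ≡ 13 (mod 37), s ≡ 24. Hence t ≡ 63 + 131·24 = 3207 (mod 4847).
From t ≡ 3207 (mod 4847) write t = 3207 + 4847s. Substituting into t ≡ 70 (mod 79) gives 4847s ≡ 23 (mod 79), and since 28⁻¹ ≡ 48 (mod 79), s ≡ 77. Hence t ≡ 3207 + 4847·77 = 376426 (mod 382913).
From t ≡ 376426 (mod 382913) write t = 376426 + 382913s. Substituting into t ≡ 119 (mod 127) gives 382913s ≡ 121 (mod 127), and since 8⁻¹ ≡ 16 (mod 127), s ≡ 31. Hence t ≡ 376426 + 382913·31 = 12246729 (mod 48629951).
From t ≡ 12246729 (mod 48629951) write t = 12246729 + 48629951s. Substituting into t ≡ 9 (mod 125) gives 48629951s ≡ 30 (mod 125), and since 76⁻¹ ≡ 51 (mod 125), s ≡ 30. Hence t ≡ 12246729 + 48629951·30 = 1471145259 (mod 6078743875).

1471145259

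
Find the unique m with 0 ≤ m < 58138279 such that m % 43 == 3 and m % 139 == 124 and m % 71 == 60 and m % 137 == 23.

The moduli are pairwise coprime; N = 43·139·71·137 = 58138279.
N/43 = 1352053; 1352053 ≡ 4 (mod 43); 4·11 ≡ 1, so inverse 11.
N/139 = 418261; 418261 ≡ 10 (mod 139); 10·14 ≡ 1, so inverse 14.
N/71 = 818849; 818849 ≡ 6 (mod 71); 6·12 ≡ 1, so inverse 12.
N/137 = 424367; 424367 ≡ 78 (mod 137); 78·65 ≡ 1, so inverse 65.
m ≡ 3·1352053·11 + 124·418261·14 + 60·818849·12 + 23·424367·65 = 1994718790.
1994718790 mod 58138279 = 18017304.

18017304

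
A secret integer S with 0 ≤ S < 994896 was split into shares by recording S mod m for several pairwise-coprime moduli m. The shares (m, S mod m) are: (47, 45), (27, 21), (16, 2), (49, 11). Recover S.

797682

The moduli are pairwise coprime; N = 47·27·16·49 = 994896.
N/47 = 21168; 21168 ≡ 18 (mod 47); 18·34 ≡ 1, so inverse 34.
N/27 = 36848; 36848 ≡ 20 (mod 27); 20·23 ≡ 1, so inverse 23.
N/16 = 62181; 62181 ≡ 5 (mod 16); 5·13 ≡ 1, so inverse 13.
N/49 = 20304; 20304 ≡ 18 (mod 49); 18·30 ≡ 1, so inverse 30.
S ≡ 45·21168·34 + 21·36848·23 + 2·62181·13 + 11·20304·30 = 58501650.
58501650 mod 994896 = 797682.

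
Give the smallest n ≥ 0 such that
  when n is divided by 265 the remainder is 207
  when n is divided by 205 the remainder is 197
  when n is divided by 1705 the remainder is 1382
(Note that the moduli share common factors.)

gcd(265, 205) = 5 and 5 | (197 − 207), so the pair is consistent; merging gives n ≡ 9217 (mod 10865), where 10865 = lcm(265, 205).
gcd(10865, 1705) = 5 and 5 | (1382 − 9217), so the pair is consistent; merging gives n ≡ 2529897 (mod 3704965), where 3704965 = lcm(10865, 1705).
The solution is unique modulo lcm(265, 205, 1705) = 3704965.

2529897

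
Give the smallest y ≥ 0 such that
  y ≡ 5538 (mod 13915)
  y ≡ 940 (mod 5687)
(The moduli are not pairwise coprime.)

478648

gcd(13915, 5687) = 121 and 121 | (940 − 5538), so the pair is consistent; merging gives y ≡ 478648 (mod 654005), where 654005 = lcm(13915, 5687).
The solution is unique modulo lcm(13915, 5687) = 654005.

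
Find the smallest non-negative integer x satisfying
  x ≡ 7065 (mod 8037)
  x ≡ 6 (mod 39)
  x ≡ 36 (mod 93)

1260837

gcd(8037, 39) = 3 and 3 | (6 − 7065), so the pair is consistent; merging gives x ≡ 7065 (mod 104481), where 104481 = lcm(8037, 39).
gcd(104481, 93) = 3 and 3 | (36 − 7065), so the pair is consistent; merging gives x ≡ 1260837 (mod 3238911), where 3238911 = lcm(104481, 93).
The solution is unique modulo lcm(8037, 39, 93) = 3238911.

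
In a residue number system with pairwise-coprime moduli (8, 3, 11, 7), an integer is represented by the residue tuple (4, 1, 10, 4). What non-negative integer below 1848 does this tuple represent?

The moduli are pairwise coprime; N = 8·3·11·7 = 1848.
N/8 = 231; 231 ≡ 7 (mod 8); 7·7 ≡ 1, so inverse 7.
N/3 = 616; 616 ≡ 1 (mod 3), inverse 1.
N/11 = 168; 168 ≡ 3 (mod 11); 3·4 ≡ 1, so inverse 4.
N/7 = 264; 264 ≡ 5 (mod 7); 5·3 ≡ 1, so inverse 3.
x ≡ 4·231·7 + 1·616·1 + 10·168·4 + 4·264·3 = 16972.
16972 mod 1848 = 340.

340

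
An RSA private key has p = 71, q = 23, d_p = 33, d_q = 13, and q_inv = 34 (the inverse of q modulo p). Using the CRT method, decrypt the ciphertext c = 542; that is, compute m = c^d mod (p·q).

261

m₁ = c^(d_p) mod p: c ≡ 45 (mod 71), and 45^33 mod 71 = 48.
m₂ = c^(d_q) mod q: c ≡ 13 (mod 23), and 13^13 mod 23 = 8.
h = q_inv·(m₁ − m₂) mod p = 34·(48 − 8) mod 71 = 11.
m = m₂ + h·q = 8 + 11·23 = 261.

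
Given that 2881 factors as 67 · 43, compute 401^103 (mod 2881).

Mod 67: 401 ≡ 66; by Fermat, exponent reduces to 103 mod 66 = 37; 66^37 ≡ 66 (mod 67).
Mod 43: 401 ≡ 14; by Fermat, exponent reduces to 103 mod 42 = 19; 14^19 ≡ 9 (mod 43).
Combine by CRT: x ≡ 66 (mod 67), x ≡ 9 (mod 43) ⇒ x ≡ 267 (mod 2881).

267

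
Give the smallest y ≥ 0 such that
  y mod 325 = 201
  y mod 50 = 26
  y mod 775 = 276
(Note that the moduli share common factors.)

1826

gcd(325, 50) = 25 and 25 | (26 − 201), so the pair is consistent; merging gives y ≡ 526 (mod 650), where 650 = lcm(325, 50).
gcd(650, 775) = 25 and 25 | (276 − 526), so the pair is consistent; merging gives y ≡ 1826 (mod 20150), where 20150 = lcm(650, 775).
The solution is unique modulo lcm(325, 50, 775) = 20150.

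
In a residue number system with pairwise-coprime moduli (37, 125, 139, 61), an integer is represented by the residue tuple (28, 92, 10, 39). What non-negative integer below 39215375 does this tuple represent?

The moduli are pairwise coprime; N = 37·125·139·61 = 39215375.
N/37 = 1059875; 1059875 ≡ 10 (mod 37); 10·26 ≡ 1, so inverse 26.
N/125 = 313723; 313723 ≡ 98 (mod 125); 98·37 ≡ 1, so inverse 37.
N/139 = 282125; 282125 ≡ 94 (mod 139); 94·105 ≡ 1, so inverse 105.
N/61 = 642875; 642875 ≡ 57 (mod 61); 57·15 ≡ 1, so inverse 15.
x ≡ 28·1059875·26 + 92·313723·37 + 10·282125·105 + 39·642875·15 = 2511815217.
2511815217 mod 39215375 = 2031217.

2031217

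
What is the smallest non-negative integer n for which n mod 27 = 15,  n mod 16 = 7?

231

From n ≡ 15 (mod 27) write n = 15 + 27t. Substituting into n ≡ 7 (mod 16) gives 27t ≡ 8 (mod 16), and since 11⁻¹ ≡ 3 (mod 16), t ≡ 8. Hence n ≡ 15 + 27·8 = 231 (mod 432).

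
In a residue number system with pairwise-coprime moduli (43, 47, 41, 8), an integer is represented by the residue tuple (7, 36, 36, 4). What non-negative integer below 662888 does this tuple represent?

From x ≡ 7 (mod 43) write x = 7 + 43t. Substituting into x ≡ 36 (mod 47) gives 43t ≡ 29 (mod 47), and since 43⁻¹ ≡ 35 (mod 47), t ≡ 28. Hence x ≡ 7 + 43·28 = 1211 (mod 2021).
From x ≡ 1211 (mod 2021) write x = 1211 + 2021t. Substituting into x ≡ 36 (mod 41) gives 2021t ≡ 14 (mod 41), and since 12⁻¹ ≡ 24 (mod 41), t ≡ 8. Hence x ≡ 1211 + 2021·8 = 17379 (mod 82861).
From x ≡ 17379 (mod 82861) write x = 17379 + 82861t. Substituting into x ≡ 4 (mod 8) gives 82861t ≡ 1 (mod 8), and since 5⁻¹ ≡ 5 (mod 8), t ≡ 5. Hence x ≡ 17379 + 82861·5 = 431684 (mod 662888).

431684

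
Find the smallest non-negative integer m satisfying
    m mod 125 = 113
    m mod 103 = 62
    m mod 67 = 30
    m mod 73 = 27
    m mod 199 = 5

Combine the congruences pairwise.
From m ≡ 113 (mod 125) write m = 113 + 125t. Substituting into m ≡ 62 (mod 103) gives 125t ≡ 52 (mod 103), and since 22⁻¹ ≡ 89 (mod 103), t ≡ 96. Hence m ≡ 113 + 125·96 = 12113 (mod 12875).
From m ≡ 12113 (mod 12875) write m = 12113 + 12875t. Substituting into m ≡ 30 (mod 67) gives 12875t ≡ 44 (mod 67), and since 11⁻¹ ≡ 61 (mod 67), t ≡ 4. Hence m ≡ 12113 + 12875·4 = 63613 (mod 862625).
From m ≡ 63613 (mod 862625) write m = 63613 + 862625t. Substituting into m ≡ 27 (mod 73) gives 862625t ≡ 70 (mod 73), and since 57⁻¹ ≡ 41 (mod 73), t ≡ 23. Hence m ≡ 63613 + 862625·23 = 19903988 (mod 62971625).
From m ≡ 19903988 (mod 62971625) write m = 19903988 + 62971625t. Substituting into m ≡ 5 (mod 199) gives 62971625t ≡ 196 (mod 199), and since 65⁻¹ ≡ 49 (mod 199), t ≡ 52. Hence m ≡ 19903988 + 62971625·52 = 3294428488 (mod 12531353375).

3294428488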